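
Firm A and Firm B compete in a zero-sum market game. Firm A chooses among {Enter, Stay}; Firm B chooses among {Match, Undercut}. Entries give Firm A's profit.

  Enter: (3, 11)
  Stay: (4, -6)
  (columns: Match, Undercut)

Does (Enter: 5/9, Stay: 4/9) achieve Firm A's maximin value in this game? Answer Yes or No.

Yes

Against Match this mix gives (5/9)·3 + (4/9)·4 = 31/9.
Against Undercut this mix gives (5/9)·11 + (4/9)·(-6) = 31/9.
All of Firm B's active replies (Match, Undercut) yield 31/9, and no column does worse for Firm A. The mix makes Firm B indifferent and guarantees 31/9, so it is optimal.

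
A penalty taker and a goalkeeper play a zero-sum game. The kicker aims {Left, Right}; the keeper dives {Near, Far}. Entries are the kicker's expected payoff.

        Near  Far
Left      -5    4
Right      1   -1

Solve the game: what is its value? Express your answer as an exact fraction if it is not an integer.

Row minima: Left → -5, Right → -1; maximin = -1.
Column maxima: Near → 1, Far → 4; minimax = 1.
-1 ≠ 1, so there is no saddle point; optimal play is mixed.
Let the kicker play Left with probability p. Expected payoff against Near: (-5)p + 1(1−p) = −6p + 1; against Far: 4p + (-1)(1−p) = 5p − 1.
Setting these equal: −6p + 1 = 5p − 1 ⇒ −11p = -2 ⇒ p = 2/11, and the value is (-6)·(2/11) + 1 = -1/11.
For the keeper: with q = P(Near), equating Left's and Right's payoffs gives −9q + 4 = 2q − 1 ⇒ q = 5/11.

-1/11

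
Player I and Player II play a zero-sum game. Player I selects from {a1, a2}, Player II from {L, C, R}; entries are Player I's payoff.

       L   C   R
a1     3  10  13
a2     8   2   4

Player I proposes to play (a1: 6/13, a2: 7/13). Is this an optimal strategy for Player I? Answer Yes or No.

Against L this mix gives (6/13)·3 + (7/13)·8 = 74/13.
Against C this mix gives (6/13)·10 + (7/13)·2 = 74/13.
Against R this mix gives (6/13)·13 + (7/13)·4 = 106/13.
All of Player II's active replies (L, C) yield 74/13, and no column does worse for Player I. The mix makes Player II indifferent and guarantees 74/13, so it is optimal.

Yes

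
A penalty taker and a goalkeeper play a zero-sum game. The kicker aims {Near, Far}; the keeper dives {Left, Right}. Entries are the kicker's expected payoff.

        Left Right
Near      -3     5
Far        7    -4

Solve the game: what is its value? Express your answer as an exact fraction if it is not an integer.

Row minima: Near → -3, Far → -4; maximin = -3.
Column maxima: Left → 7, Right → 5; minimax = 5.
-3 ≠ 5, so there is no saddle point; optimal play is mixed.
Let the kicker play Near with probability p. Expected payoff against Left: (-3)p + 7(1−p) = −10p + 7; against Right: 5p + (-4)(1−p) = 9p − 4.
Setting these equal: −10p + 7 = 9p − 4 ⇒ −19p = -11 ⇒ p = 11/19, and the value is (-10)·(11/19) + 7 = 23/19.
For the keeper: with q = P(Left), equating Near's and Far's payoffs gives −8q + 5 = 11q − 4 ⇒ q = 9/19.

23/19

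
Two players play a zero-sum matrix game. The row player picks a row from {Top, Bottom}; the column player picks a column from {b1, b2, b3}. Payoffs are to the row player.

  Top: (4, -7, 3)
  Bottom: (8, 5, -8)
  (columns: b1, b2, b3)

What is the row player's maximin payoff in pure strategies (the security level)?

-7

Row minima: Top → -7, Bottom → -8.
The best of these is -7.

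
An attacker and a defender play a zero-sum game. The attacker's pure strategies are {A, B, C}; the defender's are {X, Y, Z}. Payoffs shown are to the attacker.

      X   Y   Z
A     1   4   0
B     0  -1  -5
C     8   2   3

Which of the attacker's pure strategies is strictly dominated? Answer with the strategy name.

A gives a strictly higher payoff than B against every column: 1 > 0, 4 > -1, 0 > -5.
So B is strictly dominated and the attacker never plays it.

B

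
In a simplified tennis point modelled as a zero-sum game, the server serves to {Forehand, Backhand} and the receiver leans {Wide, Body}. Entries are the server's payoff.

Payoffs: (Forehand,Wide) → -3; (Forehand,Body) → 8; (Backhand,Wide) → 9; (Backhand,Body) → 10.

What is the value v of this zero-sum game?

Row minima: Forehand → -3, Backhand → 9; maximin = 9.
Column maxima: Wide → 9, Body → 10; minimax = 9.
Since maximin = minimax = 9, there is a saddle point and the value is 9.

9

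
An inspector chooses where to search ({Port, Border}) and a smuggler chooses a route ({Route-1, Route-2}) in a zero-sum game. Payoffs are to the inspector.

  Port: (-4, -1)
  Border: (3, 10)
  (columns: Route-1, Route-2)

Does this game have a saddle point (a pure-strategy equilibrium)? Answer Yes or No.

Yes

Row minima: Port → -4, Border → 3; maximin = 3.
Column maxima: Route-1 → 3, Route-2 → 10; minimax = 3.
maximin = minimax = 3, so a saddle point exists.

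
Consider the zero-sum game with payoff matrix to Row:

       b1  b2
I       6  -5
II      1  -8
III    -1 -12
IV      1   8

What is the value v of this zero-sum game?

Row minima: I → -5, II → -8, III → -12, IV → 1; maximin = 1.
Column maxima: b1 → 6, b2 → 8; minimax = 6.
1 ≠ 6, so there is no saddle point; optimal play is mixed.
II is strictly dominated by I, so Row never plays it.
III is strictly dominated by I, so Row never plays it.
On the remaining 2×2 (I, IV vs b1, b2):
Let Row play I with probability p. Expected payoff against b1: 6p + 1(1−p) = 5p + 1; against b2: (-5)p + 8(1−p) = −13p + 8.
Setting these equal: 5p + 1 = −13p + 8 ⇒ 18p = 7 ⇒ p = 7/18, and the value is (5)·(7/18) + 1 = 53/18.
For Column: with q = P(b1), equating I's and IV's payoffs gives 11q − 5 = −7q + 8 ⇒ q = 13/18.

53/18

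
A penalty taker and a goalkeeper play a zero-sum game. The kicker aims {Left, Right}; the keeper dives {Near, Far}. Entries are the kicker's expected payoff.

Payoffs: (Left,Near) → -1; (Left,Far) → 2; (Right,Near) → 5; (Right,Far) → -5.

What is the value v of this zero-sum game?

Row minima: Left → -1, Right → -5; maximin = -1.
Column maxima: Near → 5, Far → 2; minimax = 2.
-1 ≠ 2, so there is no saddle point; optimal play is mixed.
Let the kicker play Left with probability p. Expected payoff against Near: (-1)p + 5(1−p) = −6p + 5; against Far: 2p + (-5)(1−p) = 7p − 5.
Setting these equal: −6p + 5 = 7p − 5 ⇒ −13p = -10 ⇒ p = 10/13, and the value is (-6)·(10/13) + 5 = 5/13.
For the keeper: with q = P(Near), equating Left's and Right's payoffs gives −3q + 2 = 10q − 5 ⇒ q = 7/13.

5/13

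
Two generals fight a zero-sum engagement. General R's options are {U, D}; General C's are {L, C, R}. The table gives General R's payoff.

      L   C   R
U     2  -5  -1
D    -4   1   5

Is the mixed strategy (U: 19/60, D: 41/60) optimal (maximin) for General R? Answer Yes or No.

Against L this mix gives (19/60)·2 + (41/60)·(-4) = -21/10.
Against C this mix gives (19/60)·(-5) + (41/60)·1 = -9/10.
Against R this mix gives (19/60)·(-1) + (41/60)·5 = 31/10.
General C will play L, holding General R to -21/10. Shifting weight toward the row that does better against L would raise this floor (the equalizing mix achieves -3/2 against both L and C), so the proposed strategy is not optimal.

No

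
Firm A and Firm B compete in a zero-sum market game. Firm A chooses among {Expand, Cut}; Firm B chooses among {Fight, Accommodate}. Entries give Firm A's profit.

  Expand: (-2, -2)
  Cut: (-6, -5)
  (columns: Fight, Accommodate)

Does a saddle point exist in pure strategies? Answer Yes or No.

Yes

Row minima: Expand → -2, Cut → -6; maximin = -2.
Column maxima: Fight → -2, Accommodate → -2; minimax = -2.
maximin = minimax = -2, so a saddle point exists.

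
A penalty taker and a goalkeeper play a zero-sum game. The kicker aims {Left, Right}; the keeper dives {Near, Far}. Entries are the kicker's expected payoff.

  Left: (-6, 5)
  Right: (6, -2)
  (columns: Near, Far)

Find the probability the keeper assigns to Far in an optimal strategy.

12/19

Row minima: Left → -6, Right → -2; maximin = -2.
Column maxima: Near → 6, Far → 5; minimax = 5.
-2 ≠ 5, so there is no saddle point; optimal play is mixed.
Let the kicker play Left with probability p. Expected payoff against Near: (-6)p + 6(1−p) = −12p + 6; against Far: 5p + (-2)(1−p) = 7p − 2.
Setting these equal: −12p + 6 = 7p − 2 ⇒ −19p = -8 ⇒ p = 8/19, and the value is (-12)·(8/19) + 6 = 18/19.
For the keeper: with q = P(Near), equating Left's and Right's payoffs gives −11q + 5 = 8q − 2 ⇒ q = 7/19.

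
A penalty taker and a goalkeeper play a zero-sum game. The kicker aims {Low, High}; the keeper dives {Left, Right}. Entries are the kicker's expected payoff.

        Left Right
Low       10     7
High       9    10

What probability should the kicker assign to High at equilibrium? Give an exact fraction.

3/4

Row minima: Low → 7, High → 9; maximin = 9.
Column maxima: Left → 10, Right → 10; minimax = 10.
9 ≠ 10, so there is no saddle point; optimal play is mixed.
Let the kicker play Low with probability p. Expected payoff against Left: 10p + 9(1−p) = p + 9; against Right: 7p + 10(1−p) = −3p + 10.
Setting these equal: p + 9 = −3p + 10 ⇒ 4p = 1 ⇒ p = 1/4, and the value is (1)·(1/4) + 9 = 37/4.
For the keeper: with q = P(Left), equating Low's and High's payoffs gives 3q + 7 = −q + 10 ⇒ q = 3/4.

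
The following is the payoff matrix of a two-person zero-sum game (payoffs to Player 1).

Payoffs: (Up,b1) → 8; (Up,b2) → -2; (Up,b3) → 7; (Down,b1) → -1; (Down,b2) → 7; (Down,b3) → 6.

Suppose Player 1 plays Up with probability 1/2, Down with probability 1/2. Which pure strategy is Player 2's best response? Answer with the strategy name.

If Player 2 plays b1, Player 1's expected payoff is (1/2)·8 + (1/2)·(-1) = 7/2.
If Player 2 plays b2, Player 1's expected payoff is (1/2)·(-2) + (1/2)·7 = 5/2.
If Player 2 plays b3, Player 1's expected payoff is (1/2)·7 + (1/2)·6 = 13/2.
Player 2 minimizes Player 1's payoff; the smallest is 5/2, so the best response is b2.

b2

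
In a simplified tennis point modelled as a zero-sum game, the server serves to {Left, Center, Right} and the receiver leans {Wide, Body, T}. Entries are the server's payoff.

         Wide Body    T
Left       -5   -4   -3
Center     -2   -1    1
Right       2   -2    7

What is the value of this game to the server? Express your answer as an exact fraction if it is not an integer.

-6/5

Row minima: Left → -5, Center → -2, Right → -2; maximin = -2.
Column maxima: Wide → 2, Body → -1, T → 7; minimax = -1.
-2 ≠ -1, so there is no saddle point; optimal play is mixed.
Left is strictly dominated by Center, so the server never plays it.
T is strictly dominated by Wide (it gives the server strictly more in every row), so the receiver never plays it.
On the remaining 2×2 (Center, Right vs Wide, Body):
Let the server play Center with probability p. Expected payoff against Wide: (-2)p + 2(1−p) = −4p + 2; against Body: (-1)p + (-2)(1−p) = p − 2.
Setting these equal: −4p + 2 = p − 2 ⇒ −5p = -4 ⇒ p = 4/5, and the value is (-4)·(4/5) + 2 = -6/5.
For the receiver: with q = P(Wide), equating Center's and Right's payoffs gives −q − 1 = 4q − 2 ⇒ q = 1/5.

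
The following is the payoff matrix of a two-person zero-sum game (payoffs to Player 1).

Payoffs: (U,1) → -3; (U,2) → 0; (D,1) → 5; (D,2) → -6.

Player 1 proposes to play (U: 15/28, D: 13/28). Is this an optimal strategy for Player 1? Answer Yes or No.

Against 1 this mix gives (15/28)·(-3) + (13/28)·5 = 5/7.
Against 2 this mix gives (15/28)·0 + (13/28)·(-6) = -39/14.
Player 2 will play 2, holding Player 1 to -39/14. Shifting weight toward the row that does better against 2 would raise this floor (the equalizing mix achieves -9/7 against both 2 and 1), so the proposed strategy is not optimal.

No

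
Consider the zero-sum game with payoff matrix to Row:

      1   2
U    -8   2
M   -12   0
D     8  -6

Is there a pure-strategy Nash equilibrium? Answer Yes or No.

Row minima: U → -8, M → -12, D → -6; maximin = -6.
Column maxima: 1 → 8, 2 → 2; minimax = 2.
-6 ≠ 2, so no pure-strategy equilibrium exists.

No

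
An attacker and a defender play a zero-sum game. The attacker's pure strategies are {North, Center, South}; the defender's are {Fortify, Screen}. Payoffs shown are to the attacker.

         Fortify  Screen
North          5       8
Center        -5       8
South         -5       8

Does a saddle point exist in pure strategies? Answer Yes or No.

Yes

Row minima: North → 5, Center → -5, South → -5; maximin = 5.
Column maxima: Fortify → 5, Screen → 8; minimax = 5.
maximin = minimax = 5, so a saddle point exists.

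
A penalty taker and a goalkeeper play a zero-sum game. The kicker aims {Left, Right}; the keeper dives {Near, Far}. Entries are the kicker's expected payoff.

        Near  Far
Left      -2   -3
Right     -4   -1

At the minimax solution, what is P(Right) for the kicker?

Row minima: Left → -3, Right → -4; maximin = -3.
Column maxima: Near → -2, Far → -1; minimax = -2.
-3 ≠ -2, so there is no saddle point; optimal play is mixed.
Let the kicker play Left with probability p. Expected payoff against Near: (-2)p + (-4)(1−p) = 2p − 4; against Far: (-3)p + (-1)(1−p) = −2p − 1.
Setting these equal: 2p − 4 = −2p − 1 ⇒ 4p = 3 ⇒ p = 3/4, and the value is (2)·(3/4) − 4 = -5/2.
For the keeper: with q = P(Near), equating Left's and Right's payoffs gives q − 3 = −3q − 1 ⇒ q = 1/2.

1/4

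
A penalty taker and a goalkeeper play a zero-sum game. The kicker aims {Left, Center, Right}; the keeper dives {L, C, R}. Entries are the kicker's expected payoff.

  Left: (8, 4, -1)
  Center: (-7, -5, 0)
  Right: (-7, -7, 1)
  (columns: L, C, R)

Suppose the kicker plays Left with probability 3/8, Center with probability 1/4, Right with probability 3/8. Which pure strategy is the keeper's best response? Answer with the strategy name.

C

If the keeper plays L, the kicker's expected payoff is (3/8)·8 + (1/4)·(-7) + (3/8)·(-7) = -11/8.
If the keeper plays C, the kicker's expected payoff is (3/8)·4 + (1/4)·(-5) + (3/8)·(-7) = -19/8.
If the keeper plays R, the kicker's expected payoff is (3/8)·(-1) + (1/4)·0 + (3/8)·1 = 0.
The keeper minimizes the kicker's payoff; the smallest is -19/8, so the best response is C.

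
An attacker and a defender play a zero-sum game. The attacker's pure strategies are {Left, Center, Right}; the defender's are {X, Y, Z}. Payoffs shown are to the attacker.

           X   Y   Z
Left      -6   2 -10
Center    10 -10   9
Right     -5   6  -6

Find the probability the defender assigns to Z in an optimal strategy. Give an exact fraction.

16/31

Row minima: Left → -10, Center → -10, Right → -6; maximin = -6.
Column maxima: X → 10, Y → 6, Z → 9; minimax = 6.
-6 ≠ 6, so there is no saddle point; optimal play is mixed.
Left is strictly dominated by Right, so the attacker never plays it.
X is strictly dominated by Z (it gives the attacker strictly more in every row), so the defender never plays it.
On the remaining 2×2 (Center, Right vs Y, Z):
Let the attacker play Center with probability p. Expected payoff against Y: (-10)p + 6(1−p) = −16p + 6; against Z: 9p + (-6)(1−p) = 15p − 6.
Setting these equal: −16p + 6 = 15p − 6 ⇒ −31p = -12 ⇒ p = 12/31, and the value is (-16)·(12/31) + 6 = -6/31.
For the defender: with q = P(Y), equating Center's and Right's payoffs gives −19q + 9 = 12q − 6 ⇒ q = 15/31.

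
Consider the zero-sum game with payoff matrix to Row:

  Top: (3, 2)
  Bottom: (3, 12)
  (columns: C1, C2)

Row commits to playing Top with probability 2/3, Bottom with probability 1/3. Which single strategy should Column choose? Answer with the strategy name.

C1

If Column plays C1, Row's expected payoff is (2/3)·3 + (1/3)·3 = 3.
If Column plays C2, Row's expected payoff is (2/3)·2 + (1/3)·12 = 16/3.
Column minimizes Row's payoff; the smallest is 3, so the best response is C1.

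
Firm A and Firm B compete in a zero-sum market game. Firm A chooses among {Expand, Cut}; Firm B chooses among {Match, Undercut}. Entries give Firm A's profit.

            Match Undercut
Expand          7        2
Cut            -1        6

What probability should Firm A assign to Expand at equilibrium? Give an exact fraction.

Row minima: Expand → 2, Cut → -1; maximin = 2.
Column maxima: Match → 7, Undercut → 6; minimax = 6.
2 ≠ 6, so there is no saddle point; optimal play is mixed.
Let Firm A play Expand with probability p. Expected payoff against Match: 7p + (-1)(1−p) = 8p − 1; against Undercut: 2p + 6(1−p) = −4p + 6.
Setting these equal: 8p − 1 = −4p + 6 ⇒ 12p = 7 ⇒ p = 7/12, and the value is (8)·(7/12) − 1 = 11/3.
For Firm B: with q = P(Match), equating Expand's and Cut's payoffs gives 5q + 2 = −7q + 6 ⇒ q = 1/3.

7/12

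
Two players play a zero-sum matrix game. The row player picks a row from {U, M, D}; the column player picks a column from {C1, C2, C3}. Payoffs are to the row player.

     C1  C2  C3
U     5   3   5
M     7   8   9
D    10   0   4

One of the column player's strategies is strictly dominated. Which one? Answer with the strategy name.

C2 holds the row player's payoff strictly below C3 in every row: 3 < 5, 8 < 9, 0 < 4.
So C3 is strictly dominated for the column player.

C3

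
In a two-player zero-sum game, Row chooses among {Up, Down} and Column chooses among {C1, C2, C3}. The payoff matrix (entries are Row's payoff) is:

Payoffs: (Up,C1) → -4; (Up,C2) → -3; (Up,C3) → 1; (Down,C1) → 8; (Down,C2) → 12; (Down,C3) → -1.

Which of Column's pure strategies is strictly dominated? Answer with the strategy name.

C2

C1 holds Row's payoff strictly below C2 in every row: -4 < -3, 8 < 12.
So C2 is strictly dominated for Column.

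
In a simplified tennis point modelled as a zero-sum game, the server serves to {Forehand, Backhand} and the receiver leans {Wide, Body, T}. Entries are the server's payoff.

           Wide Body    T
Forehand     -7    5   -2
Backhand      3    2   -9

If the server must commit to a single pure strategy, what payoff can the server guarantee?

-7

Row minima: Forehand → -7, Backhand → -9.
The best of these is -7.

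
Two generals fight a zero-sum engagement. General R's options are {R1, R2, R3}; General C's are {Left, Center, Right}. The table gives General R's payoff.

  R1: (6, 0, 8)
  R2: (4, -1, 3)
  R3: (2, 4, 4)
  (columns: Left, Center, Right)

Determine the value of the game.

Row minima: R1 → 0, R2 → -1, R3 → 2; maximin = 2.
Column maxima: Left → 6, Center → 4, Right → 8; minimax = 4.
2 ≠ 4, so there is no saddle point; optimal play is mixed.
R2 is strictly dominated by R1, so General R never plays it.
With R2 eliminated, Right is strictly dominated by Left (it gives General R strictly more in every remaining row), so General C never plays it.
On the remaining 2×2 (R1, R3 vs Left, Center):
Let General R play R1 with probability p. Expected payoff against Left: 6p + 2(1−p) = 4p + 2; against Center: 0p + 4(1−p) = −4p + 4.
Setting these equal: 4p + 2 = −4p + 4 ⇒ 8p = 2 ⇒ p = 1/4, and the value is (4)·(1/4) + 2 = 3.
For General C: with q = P(Left), equating R1's and R3's payoffs gives 6q = −2q + 4 ⇒ q = 1/2.

3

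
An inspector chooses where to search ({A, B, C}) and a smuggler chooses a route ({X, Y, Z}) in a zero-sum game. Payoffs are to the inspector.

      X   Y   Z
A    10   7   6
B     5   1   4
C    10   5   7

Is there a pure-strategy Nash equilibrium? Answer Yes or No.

Row minima: A → 6, B → 1, C → 5; maximin = 6.
Column maxima: X → 10, Y → 7, Z → 7; minimax = 7.
6 ≠ 7, so no pure-strategy equilibrium exists.

No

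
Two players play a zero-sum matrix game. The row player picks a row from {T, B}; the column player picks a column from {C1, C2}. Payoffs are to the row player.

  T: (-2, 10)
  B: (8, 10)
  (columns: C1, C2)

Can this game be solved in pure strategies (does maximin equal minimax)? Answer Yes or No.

Row minima: T → -2, B → 8; maximin = 8.
Column maxima: C1 → 8, C2 → 10; minimax = 8.
maximin = minimax = 8, so a saddle point exists.

Yes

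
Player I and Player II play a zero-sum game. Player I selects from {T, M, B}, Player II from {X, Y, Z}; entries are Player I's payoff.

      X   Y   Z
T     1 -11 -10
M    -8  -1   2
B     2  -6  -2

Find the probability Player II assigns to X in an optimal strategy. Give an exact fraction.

1/3

Row minima: T → -11, M → -8, B → -6; maximin = -6.
Column maxima: X → 2, Y → -1, Z → 2; minimax = -1.
-6 ≠ -1, so there is no saddle point; optimal play is mixed.
T is strictly dominated by B, so Player I never plays it.
Z is strictly dominated by Y (it gives Player I strictly more in every row), so Player II never plays it.
On the remaining 2×2 (M, B vs X, Y):
Let Player I play M with probability p. Expected payoff against X: (-8)p + 2(1−p) = −10p + 2; against Y: (-1)p + (-6)(1−p) = 5p − 6.
Setting these equal: −10p + 2 = 5p − 6 ⇒ −15p = -8 ⇒ p = 8/15, and the value is (-10)·(8/15) + 2 = -10/3.
For Player II: with q = P(X), equating M's and B's payoffs gives −7q − 1 = 8q − 6 ⇒ q = 1/3.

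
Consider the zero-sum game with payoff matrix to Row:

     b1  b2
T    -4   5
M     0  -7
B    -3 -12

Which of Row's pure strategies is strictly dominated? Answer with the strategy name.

M gives a strictly higher payoff than B against every column: 0 > -3, -7 > -12.
So B is strictly dominated and Row never plays it.

B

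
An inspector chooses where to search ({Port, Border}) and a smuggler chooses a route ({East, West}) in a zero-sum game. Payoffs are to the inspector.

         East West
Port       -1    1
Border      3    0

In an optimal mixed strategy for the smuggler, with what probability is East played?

1/5

Row minima: Port → -1, Border → 0; maximin = 0.
Column maxima: East → 3, West → 1; minimax = 1.
0 ≠ 1, so there is no saddle point; optimal play is mixed.
Let the inspector play Port with probability p. Expected payoff against East: (-1)p + 3(1−p) = −4p + 3; against West: 1p + 0(1−p) = p.
Setting these equal: −4p + 3 = p ⇒ −5p = -3 ⇒ p = 3/5, and the value is (-4)·(3/5) + 3 = 3/5.
For the smuggler: with q = P(East), equating Port's and Border's payoffs gives −2q + 1 = 3q ⇒ q = 1/5.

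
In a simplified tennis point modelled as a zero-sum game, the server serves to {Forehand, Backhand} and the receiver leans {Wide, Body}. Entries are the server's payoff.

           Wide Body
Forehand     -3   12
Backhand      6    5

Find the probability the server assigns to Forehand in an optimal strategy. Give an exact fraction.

1/16

Row minima: Forehand → -3, Backhand → 5; maximin = 5.
Column maxima: Wide → 6, Body → 12; minimax = 6.
5 ≠ 6, so there is no saddle point; optimal play is mixed.
Let the server play Forehand with probability p. Expected payoff against Wide: (-3)p + 6(1−p) = −9p + 6; against Body: 12p + 5(1−p) = 7p + 5.
Setting these equal: −9p + 6 = 7p + 5 ⇒ −16p = -1 ⇒ p = 1/16, and the value is (-9)·(1/16) + 6 = 87/16.
For the receiver: with q = P(Wide), equating Forehand's and Backhand's payoffs gives −15q + 12 = q + 5 ⇒ q = 7/16.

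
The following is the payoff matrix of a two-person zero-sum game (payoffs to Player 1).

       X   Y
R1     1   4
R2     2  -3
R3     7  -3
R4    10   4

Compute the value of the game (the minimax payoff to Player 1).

Row minima: R1 → 1, R2 → -3, R3 → -3, R4 → 4; maximin = 4.
Column maxima: X → 10, Y → 4; minimax = 4.
Since maximin = minimax = 4, there is a saddle point and the value is 4.

4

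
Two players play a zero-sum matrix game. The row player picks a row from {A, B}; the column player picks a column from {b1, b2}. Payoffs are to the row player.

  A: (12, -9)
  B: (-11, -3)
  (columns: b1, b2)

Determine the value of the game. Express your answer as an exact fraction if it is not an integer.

-135/29

Row minima: A → -9, B → -11; maximin = -9.
Column maxima: b1 → 12, b2 → -3; minimax = -3.
-9 ≠ -3, so there is no saddle point; optimal play is mixed.
Let the row player play A with probability p. Expected payoff against b1: 12p + (-11)(1−p) = 23p − 11; against b2: (-9)p + (-3)(1−p) = −6p − 3.
Setting these equal: 23p − 11 = −6p − 3 ⇒ 29p = 8 ⇒ p = 8/29, and the value is (23)·(8/29) − 11 = -135/29.
For the column player: with q = P(b1), equating A's and B's payoffs gives 21q − 9 = −8q − 3 ⇒ q = 6/29.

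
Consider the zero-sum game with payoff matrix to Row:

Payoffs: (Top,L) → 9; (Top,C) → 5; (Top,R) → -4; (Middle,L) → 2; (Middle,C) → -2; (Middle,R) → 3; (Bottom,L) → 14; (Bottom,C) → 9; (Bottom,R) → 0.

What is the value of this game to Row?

Row minima: Top → -4, Middle → -2, Bottom → 0; maximin = 0.
Column maxima: L → 14, C → 9, R → 3; minimax = 3.
0 ≠ 3, so there is no saddle point; optimal play is mixed.
Top is strictly dominated by Bottom, so Row never plays it.
L is strictly dominated by C (it gives Row strictly more in every row), so Column never plays it.
On the remaining 2×2 (Middle, Bottom vs C, R):
Let Row play Middle with probability p. Expected payoff against C: (-2)p + 9(1−p) = −11p + 9; against R: 3p + 0(1−p) = 3p.
Setting these equal: −11p + 9 = 3p ⇒ −14p = -9 ⇒ p = 9/14, and the value is (-11)·(9/14) + 9 = 27/14.
For Column: with q = P(C), equating Middle's and Bottom's payoffs gives −5q + 3 = 9q ⇒ q = 3/14.

27/14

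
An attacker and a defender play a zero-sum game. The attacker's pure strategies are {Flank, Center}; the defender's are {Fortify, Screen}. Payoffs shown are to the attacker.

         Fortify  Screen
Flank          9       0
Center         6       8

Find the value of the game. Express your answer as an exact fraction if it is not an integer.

72/11

Row minima: Flank → 0, Center → 6; maximin = 6.
Column maxima: Fortify → 9, Screen → 8; minimax = 8.
6 ≠ 8, so there is no saddle point; optimal play is mixed.
Let the attacker play Flank with probability p. Expected payoff against Fortify: 9p + 6(1−p) = 3p + 6; against Screen: 0p + 8(1−p) = −8p + 8.
Setting these equal: 3p + 6 = −8p + 8 ⇒ 11p = 2 ⇒ p = 2/11, and the value is (3)·(2/11) + 6 = 72/11.
For the defender: with q = P(Fortify), equating Flank's and Center's payoffs gives 9q = −2q + 8 ⇒ q = 8/11.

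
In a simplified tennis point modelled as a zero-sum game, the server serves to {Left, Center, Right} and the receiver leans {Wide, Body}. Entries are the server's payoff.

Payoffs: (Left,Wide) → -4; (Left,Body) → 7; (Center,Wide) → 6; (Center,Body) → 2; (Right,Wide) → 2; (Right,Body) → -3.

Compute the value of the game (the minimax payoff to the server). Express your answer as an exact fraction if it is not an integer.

10/3

Row minima: Left → -4, Center → 2, Right → -3; maximin = 2.
Column maxima: Wide → 6, Body → 7; minimax = 6.
2 ≠ 6, so there is no saddle point; optimal play is mixed.
Right is strictly dominated by Center, so the server never plays it.
On the remaining 2×2 (Left, Center vs Wide, Body):
Let the server play Left with probability p. Expected payoff against Wide: (-4)p + 6(1−p) = −10p + 6; against Body: 7p + 2(1−p) = 5p + 2.
Setting these equal: −10p + 6 = 5p + 2 ⇒ −15p = -4 ⇒ p = 4/15, and the value is (-10)·(4/15) + 6 = 10/3.
For the receiver: with q = P(Wide), equating Left's and Center's payoffs gives −11q + 7 = 4q + 2 ⇒ q = 1/3.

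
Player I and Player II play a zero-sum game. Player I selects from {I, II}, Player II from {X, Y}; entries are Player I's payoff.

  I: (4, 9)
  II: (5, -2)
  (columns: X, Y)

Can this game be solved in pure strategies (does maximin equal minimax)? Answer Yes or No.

Row minima: I → 4, II → -2; maximin = 4.
Column maxima: X → 5, Y → 9; minimax = 5.
4 ≠ 5, so no pure-strategy equilibrium exists.

No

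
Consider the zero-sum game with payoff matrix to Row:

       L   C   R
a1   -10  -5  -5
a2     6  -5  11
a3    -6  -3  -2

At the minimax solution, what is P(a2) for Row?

3/14

Row minima: a1 → -10, a2 → -5, a3 → -6; maximin = -5.
Column maxima: L → 6, C → -3, R → 11; minimax = -3.
-5 ≠ -3, so there is no saddle point; optimal play is mixed.
a1 is strictly dominated by a3, so Row never plays it.
R is strictly dominated by L (it gives Row strictly more in every row), so Column never plays it.
On the remaining 2×2 (a2, a3 vs L, C):
Let Row play a2 with probability p. Expected payoff against L: 6p + (-6)(1−p) = 12p − 6; against C: (-5)p + (-3)(1−p) = −2p − 3.
Setting these equal: 12p − 6 = −2p − 3 ⇒ 14p = 3 ⇒ p = 3/14, and the value is (12)·(3/14) − 6 = -24/7.
For Column: with q = P(L), equating a2's and a3's payoffs gives 11q − 5 = −3q − 3 ⇒ q = 1/7.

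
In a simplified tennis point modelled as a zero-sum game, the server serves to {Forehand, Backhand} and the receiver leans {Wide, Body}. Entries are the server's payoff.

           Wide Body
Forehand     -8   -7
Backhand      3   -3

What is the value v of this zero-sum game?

-3

Row minima: Forehand → -8, Backhand → -3; maximin = -3.
Column maxima: Wide → 3, Body → -3; minimax = -3.
Since maximin = minimax = -3, there is a saddle point and the value is -3.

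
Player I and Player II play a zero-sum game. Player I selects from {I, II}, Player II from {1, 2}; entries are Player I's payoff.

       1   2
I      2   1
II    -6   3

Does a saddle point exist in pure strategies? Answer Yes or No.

Row minima: I → 1, II → -6; maximin = 1.
Column maxima: 1 → 2, 2 → 3; minimax = 2.
1 ≠ 2, so no pure-strategy equilibrium exists.

No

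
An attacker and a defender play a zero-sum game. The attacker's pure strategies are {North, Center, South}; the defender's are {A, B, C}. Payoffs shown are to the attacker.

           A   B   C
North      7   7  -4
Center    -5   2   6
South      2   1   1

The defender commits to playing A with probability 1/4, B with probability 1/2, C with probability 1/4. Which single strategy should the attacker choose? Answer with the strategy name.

Expected payoff of North: (1/4)·7 + (1/2)·7 + (1/4)·(-4) = 17/4.
Expected payoff of Center: (1/4)·(-5) + (1/2)·2 + (1/4)·6 = 5/4.
Expected payoff of South: (1/4)·2 + (1/2)·1 + (1/4)·1 = 5/4.
The largest is 17/4, so the attacker's best response is North.

North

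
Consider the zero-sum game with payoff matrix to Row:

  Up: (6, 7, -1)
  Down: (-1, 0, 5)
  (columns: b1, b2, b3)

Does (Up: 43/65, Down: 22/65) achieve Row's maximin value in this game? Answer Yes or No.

No

Against b1 this mix gives (43/65)·6 + (22/65)·(-1) = 236/65.
Against b2 this mix gives (43/65)·7 + (22/65)·0 = 301/65.
Against b3 this mix gives (43/65)·(-1) + (22/65)·5 = 67/65.
Column will play b3, holding Row to 67/65. Shifting weight toward the row that does better against b3 would raise this floor (the equalizing mix achieves 29/13 against both b3 and b1), so the proposed strategy is not optimal.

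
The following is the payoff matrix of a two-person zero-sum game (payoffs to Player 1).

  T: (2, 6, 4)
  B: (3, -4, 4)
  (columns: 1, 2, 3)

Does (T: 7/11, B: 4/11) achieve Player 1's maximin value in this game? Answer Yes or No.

Yes

Against 1 this mix gives (7/11)·2 + (4/11)·3 = 26/11.
Against 2 this mix gives (7/11)·6 + (4/11)·(-4) = 26/11.
Against 3 this mix gives (7/11)·4 + (4/11)·4 = 4.
All of Player 2's active replies (1, 2) yield 26/11, and no column does worse for Player 1. The mix makes Player 2 indifferent and guarantees 26/11, so it is optimal.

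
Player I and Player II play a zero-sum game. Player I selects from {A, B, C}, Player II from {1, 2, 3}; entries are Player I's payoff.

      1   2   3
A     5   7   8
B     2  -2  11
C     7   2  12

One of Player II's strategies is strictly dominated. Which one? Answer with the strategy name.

1 holds Player I's payoff strictly below 3 in every row: 5 < 8, 2 < 11, 7 < 12.
So 3 is strictly dominated for Player II.

3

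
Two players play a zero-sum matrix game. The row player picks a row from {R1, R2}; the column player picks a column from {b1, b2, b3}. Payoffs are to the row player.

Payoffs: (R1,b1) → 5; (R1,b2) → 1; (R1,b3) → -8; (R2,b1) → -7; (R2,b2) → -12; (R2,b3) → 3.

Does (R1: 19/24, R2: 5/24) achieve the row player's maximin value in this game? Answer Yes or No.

Against b1 this mix gives (19/24)·5 + (5/24)·(-7) = 5/2.
Against b2 this mix gives (19/24)·1 + (5/24)·(-12) = -41/24.
Against b3 this mix gives (19/24)·(-8) + (5/24)·3 = -137/24.
The column player will play b3, holding the row player to -137/24. Shifting weight toward the row that does better against b3 would raise this floor (the equalizing mix achieves -31/8 against both b3 and b2), so the proposed strategy is not optimal.

No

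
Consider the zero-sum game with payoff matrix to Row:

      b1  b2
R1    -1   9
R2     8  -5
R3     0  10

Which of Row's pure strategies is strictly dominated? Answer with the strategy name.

R1

R3 gives a strictly higher payoff than R1 against every column: 0 > -1, 10 > 9.
So R1 is strictly dominated and Row never plays it.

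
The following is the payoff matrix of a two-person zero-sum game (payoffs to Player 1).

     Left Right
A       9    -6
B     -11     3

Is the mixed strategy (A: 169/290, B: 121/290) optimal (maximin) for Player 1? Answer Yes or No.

Against Left this mix gives (169/290)·9 + (121/290)·(-11) = 19/29.
Against Right this mix gives (169/290)·(-6) + (121/290)·3 = -651/290.
Player 2 will play Right, holding Player 1 to -651/290. Shifting weight toward the row that does better against Right would raise this floor (the equalizing mix achieves -39/29 against both Right and Left), so the proposed strategy is not optimal.

No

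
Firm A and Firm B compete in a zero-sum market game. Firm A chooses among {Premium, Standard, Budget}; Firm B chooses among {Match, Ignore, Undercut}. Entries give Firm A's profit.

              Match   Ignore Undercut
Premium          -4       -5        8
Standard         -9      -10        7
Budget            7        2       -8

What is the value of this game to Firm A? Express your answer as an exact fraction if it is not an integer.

-24/23

Row minima: Premium → -5, Standard → -10, Budget → -8; maximin = -5.
Column maxima: Match → 7, Ignore → 2, Undercut → 8; minimax = 2.
-5 ≠ 2, so there is no saddle point; optimal play is mixed.
Standard is strictly dominated by Premium, so Firm A never plays it.
Match is strictly dominated by Ignore (it gives Firm A strictly more in every row), so Firm B never plays it.
On the remaining 2×2 (Premium, Budget vs Ignore, Undercut):
Let Firm A play Premium with probability p. Expected payoff against Ignore: (-5)p + 2(1−p) = −7p + 2; against Undercut: 8p + (-8)(1−p) = 16p − 8.
Setting these equal: −7p + 2 = 16p − 8 ⇒ −23p = -10 ⇒ p = 10/23, and the value is (-7)·(10/23) + 2 = -24/23.
For Firm B: with q = P(Ignore), equating Premium's and Budget's payoffs gives −13q + 8 = 10q − 8 ⇒ q = 16/23.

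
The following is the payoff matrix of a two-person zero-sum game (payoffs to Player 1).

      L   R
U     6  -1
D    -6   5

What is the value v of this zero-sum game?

Row minima: U → -1, D → -6; maximin = -1.
Column maxima: L → 6, R → 5; minimax = 5.
-1 ≠ 5, so there is no saddle point; optimal play is mixed.
Let Player 1 play U with probability p. Expected payoff against L: 6p + (-6)(1−p) = 12p − 6; against R: (-1)p + 5(1−p) = −6p + 5.
Setting these equal: 12p − 6 = −6p + 5 ⇒ 18p = 11 ⇒ p = 11/18, and the value is (12)·(11/18) − 6 = 4/3.
For Player 2: with q = P(L), equating U's and D's payoffs gives 7q − 1 = −11q + 5 ⇒ q = 1/3.

4/3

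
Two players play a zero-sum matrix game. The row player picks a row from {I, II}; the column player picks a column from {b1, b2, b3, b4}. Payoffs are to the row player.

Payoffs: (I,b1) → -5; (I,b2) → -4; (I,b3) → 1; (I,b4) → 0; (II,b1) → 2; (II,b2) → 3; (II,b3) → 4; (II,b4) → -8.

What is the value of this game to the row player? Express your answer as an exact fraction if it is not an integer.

Row minima: I → -5, II → -8; maximin = -5.
Column maxima: b1 → 2, b2 → 3, b3 → 4, b4 → 0; minimax = 0.
-5 ≠ 0, so there is no saddle point; optimal play is mixed.
b2 is strictly dominated by b1 (it gives the row player strictly more in every row), so the column player never plays it.
b3 is strictly dominated by b1 (it gives the row player strictly more in every row), so the column player never plays it.
On the remaining 2×2 (I, II vs b1, b4):
Let the row player play I with probability p. Expected payoff against b1: (-5)p + 2(1−p) = −7p + 2; against b4: 0p + (-8)(1−p) = 8p − 8.
Setting these equal: −7p + 2 = 8p − 8 ⇒ −15p = -10 ⇒ p = 2/3, and the value is (-7)·(2/3) + 2 = -8/3.
For the column player: with q = P(b1), equating I's and II's payoffs gives −5q = 10q − 8 ⇒ q = 8/15.

-8/3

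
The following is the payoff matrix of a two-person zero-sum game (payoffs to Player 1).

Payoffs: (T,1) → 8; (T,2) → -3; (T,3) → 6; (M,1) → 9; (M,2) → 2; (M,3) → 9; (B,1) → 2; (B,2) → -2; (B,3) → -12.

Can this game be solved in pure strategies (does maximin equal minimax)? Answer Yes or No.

Row minima: T → -3, M → 2, B → -12; maximin = 2.
Column maxima: 1 → 9, 2 → 2, 3 → 9; minimax = 2.
maximin = minimax = 2, so a saddle point exists.

Yes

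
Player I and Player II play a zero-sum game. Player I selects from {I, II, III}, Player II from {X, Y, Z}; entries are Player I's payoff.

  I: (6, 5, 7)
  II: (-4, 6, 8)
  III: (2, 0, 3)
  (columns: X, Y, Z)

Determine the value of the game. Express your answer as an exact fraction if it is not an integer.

Row minima: I → 5, II → -4, III → 0; maximin = 5.
Column maxima: X → 6, Y → 6, Z → 8; minimax = 6.
5 ≠ 6, so there is no saddle point; optimal play is mixed.
III is strictly dominated by I, so Player I never plays it.
Z is strictly dominated by X (it gives Player I strictly more in every row), so Player II never plays it.
On the remaining 2×2 (I, II vs X, Y):
Let Player I play I with probability p. Expected payoff against X: 6p + (-4)(1−p) = 10p − 4; against Y: 5p + 6(1−p) = −p + 6.
Setting these equal: 10p − 4 = −p + 6 ⇒ 11p = 10 ⇒ p = 10/11, and the value is (10)·(10/11) − 4 = 56/11.
For Player II: with q = P(X), equating I's and II's payoffs gives q + 5 = −10q + 6 ⇒ q = 1/11.

56/11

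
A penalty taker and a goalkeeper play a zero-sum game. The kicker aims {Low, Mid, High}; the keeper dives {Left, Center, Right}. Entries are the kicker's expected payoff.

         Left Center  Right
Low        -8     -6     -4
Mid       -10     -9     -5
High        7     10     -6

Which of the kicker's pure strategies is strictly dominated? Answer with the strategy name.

Mid

Low gives a strictly higher payoff than Mid against every column: -8 > -10, -6 > -9, -4 > -5.
So Mid is strictly dominated and the kicker never plays it.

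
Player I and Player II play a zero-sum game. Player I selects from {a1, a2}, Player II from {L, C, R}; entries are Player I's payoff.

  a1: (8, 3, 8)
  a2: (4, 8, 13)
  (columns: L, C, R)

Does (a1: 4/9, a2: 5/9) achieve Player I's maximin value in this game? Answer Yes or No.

Against L this mix gives (4/9)·8 + (5/9)·4 = 52/9.
Against C this mix gives (4/9)·3 + (5/9)·8 = 52/9.
Against R this mix gives (4/9)·8 + (5/9)·13 = 97/9.
All of Player II's active replies (L, C) yield 52/9, and no column does worse for Player I. The mix makes Player II indifferent and guarantees 52/9, so it is optimal.

Yes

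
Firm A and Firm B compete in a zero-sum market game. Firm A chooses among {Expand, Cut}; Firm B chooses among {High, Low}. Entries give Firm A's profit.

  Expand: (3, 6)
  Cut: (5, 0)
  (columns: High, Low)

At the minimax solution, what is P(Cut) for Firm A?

3/8

Row minima: Expand → 3, Cut → 0; maximin = 3.
Column maxima: High → 5, Low → 6; minimax = 5.
3 ≠ 5, so there is no saddle point; optimal play is mixed.
Let Firm A play Expand with probability p. Expected payoff against High: 3p + 5(1−p) = −2p + 5; against Low: 6p + 0(1−p) = 6p.
Setting these equal: −2p + 5 = 6p ⇒ −8p = -5 ⇒ p = 5/8, and the value is (-2)·(5/8) + 5 = 15/4.
For Firm B: with q = P(High), equating Expand's and Cut's payoffs gives −3q + 6 = 5q ⇒ q = 3/4.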